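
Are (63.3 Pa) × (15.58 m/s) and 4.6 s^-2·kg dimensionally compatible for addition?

No

Dimensions:
  (63.3 Pa) × (15.58 m/s):  [kg·m⁻¹·s⁻²] · [m·s⁻¹] = kg·s⁻³
  4.6 s^-2·kg:  kg·s⁻²
kg·s⁻³ ≠ kg·s⁻², so they cannot be added.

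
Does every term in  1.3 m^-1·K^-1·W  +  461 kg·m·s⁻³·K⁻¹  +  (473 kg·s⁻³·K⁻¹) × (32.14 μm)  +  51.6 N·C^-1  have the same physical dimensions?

No

Expand each in SI base units:
  1.3 m^-1·K^-1·W:  W·m⁻¹·K⁻¹ = J·s⁻¹·m⁻¹·K⁻¹ = kg·m·s⁻³·K⁻¹
  461 kg·m·s⁻³·K⁻¹:  kg·m·s⁻³·K⁻¹
  (473 kg·s⁻³·K⁻¹) × (32.14 μm):  [kg·s⁻³·K⁻¹] · [m] = kg·m·s⁻³·K⁻¹
  51.6 N·C^-1:  N·C⁻¹ = kg·m·s⁻²·(s·A)⁻¹ = kg·m·s⁻³·A⁻¹
The terms do not share a single dimension (kg·m·s⁻³·A⁻¹ vs kg·m·s⁻³·K⁻¹).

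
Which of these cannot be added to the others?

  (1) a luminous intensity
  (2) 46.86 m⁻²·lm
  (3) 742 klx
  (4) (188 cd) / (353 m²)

(1)

Work out the base dimensions of each:
  (1) [luminous intensity] = cd
  (2) lm·m⁻² = cd·m⁻² = m⁻²·cd
  (3) lx = lm·m⁻² = m⁻²·cd
  (4) [cd] / [m²] = m⁻²·cd
All reduce to m⁻²·cd except (1), which is cd.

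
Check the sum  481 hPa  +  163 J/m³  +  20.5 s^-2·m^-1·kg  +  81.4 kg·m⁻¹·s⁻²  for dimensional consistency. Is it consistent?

Yes

In SI base units:
  481 hPa:  Pa = N·m⁻² = kg·m⁻¹·s⁻²
  163 J/m³:  J·m⁻³ = N·m·m⁻³ = kg·m⁻¹·s⁻²
  20.5 s^-2·m^-1·kg:  kg·m⁻¹·s⁻²
  81.4 kg·m⁻¹·s⁻²:  kg·m⁻¹·s⁻²
Every term reduces to kg·m⁻¹·s⁻².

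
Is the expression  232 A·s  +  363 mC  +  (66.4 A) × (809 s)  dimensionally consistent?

Reduce each to base SI dimensions:
  232 A·s:  A·s = s·A
  363 mC:  C = s·A
  (66.4 A) × (809 s):  [A] · [s] = s·A
Every term reduces to s·A.

Yes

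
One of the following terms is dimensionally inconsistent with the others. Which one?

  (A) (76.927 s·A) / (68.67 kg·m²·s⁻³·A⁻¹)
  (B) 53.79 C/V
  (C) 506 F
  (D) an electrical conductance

In SI base units:
  (A) [s·A] / [kg·m²·s⁻³·A⁻¹] = kg⁻¹·m⁻²·s⁴·A²
  (B) C·V⁻¹ = s·A·(J·C⁻¹)⁻¹ = kg⁻¹·m⁻²·s⁴·A²
  (C) F = C·V⁻¹ = kg⁻¹·m⁻²·s⁴·A²
  (D) [electrical conductance] = kg⁻¹·m⁻²·s³·A²
All reduce to kg⁻¹·m⁻²·s⁴·A² except (D), which is kg⁻¹·m⁻²·s³·A².

(D)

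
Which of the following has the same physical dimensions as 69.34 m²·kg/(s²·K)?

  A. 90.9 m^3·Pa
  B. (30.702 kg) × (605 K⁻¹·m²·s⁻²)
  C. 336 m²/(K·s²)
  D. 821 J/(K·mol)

Reference: kg·m²·s⁻²·K⁻¹.
Each option:
  A. Pa·m³ = N·m⁻²·m³ = kg·m²·s⁻²
  B. [kg] · [m²·s⁻²·K⁻¹] = kg·m²·s⁻²·K⁻¹  ← same
  C. m²·s⁻²·K⁻¹
  D. J·mol⁻¹·K⁻¹ = N·m·mol⁻¹·K⁻¹ = kg·m²·s⁻²·K⁻¹·mol⁻¹
Only B. matches kg·m²·s⁻²·K⁻¹.

B.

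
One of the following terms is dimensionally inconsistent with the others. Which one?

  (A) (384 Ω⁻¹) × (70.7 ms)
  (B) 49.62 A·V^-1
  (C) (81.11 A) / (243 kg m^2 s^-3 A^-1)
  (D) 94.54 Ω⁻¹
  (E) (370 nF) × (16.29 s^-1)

In SI base units:
  (A) [kg⁻¹·m⁻²·s³·A²] · [s] = kg⁻¹·m⁻²·s⁴·A²
  (B) A·V⁻¹ = A·(J·C⁻¹)⁻¹ = kg⁻¹·m⁻²·s³·A²
  (C) [A] / [kg·m²·s⁻³·A⁻¹] = kg⁻¹·m⁻²·s³·A²
  (D) Ω⁻¹ = (V·A⁻¹)⁻¹ = kg⁻¹·m⁻²·s³·A²
  (E) [kg⁻¹·m⁻²·s⁴·A²] · [s⁻¹] = kg⁻¹·m⁻²·s³·A²
All reduce to kg⁻¹·m⁻²·s³·A² except (A), which is kg⁻¹·m⁻²·s⁴·A².

(A)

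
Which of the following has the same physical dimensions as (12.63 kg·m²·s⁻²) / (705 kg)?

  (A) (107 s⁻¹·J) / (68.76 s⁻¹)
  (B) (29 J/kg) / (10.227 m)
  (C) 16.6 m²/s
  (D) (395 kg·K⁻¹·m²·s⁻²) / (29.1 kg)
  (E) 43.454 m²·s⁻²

Reference: [kg·m²·s⁻²] / [kg] = m²·s⁻².
Each option:
  (A) [kg·m²·s⁻³] / [s⁻¹] = kg·m²·s⁻²
  (B) [m²·s⁻²] / [m] = m·s⁻²
  (C) m²·s⁻¹
  (D) [kg·m²·s⁻²·K⁻¹] / [kg] = m²·s⁻²·K⁻¹
  (E) m²·s⁻²  ← same
Only (E) matches m²·s⁻².

(E)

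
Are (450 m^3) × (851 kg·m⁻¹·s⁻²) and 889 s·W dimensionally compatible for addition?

Yes

Reduce each to base SI dimensions:
  (450 m^3) × (851 kg·m⁻¹·s⁻²):  [m³] · [kg·m⁻¹·s⁻²] = kg·m²·s⁻²
  889 s·W:  W·s = J·s⁻¹·s = kg·m²·s⁻²
Both are kg·m²·s⁻², so they have the same dimensions and can be added.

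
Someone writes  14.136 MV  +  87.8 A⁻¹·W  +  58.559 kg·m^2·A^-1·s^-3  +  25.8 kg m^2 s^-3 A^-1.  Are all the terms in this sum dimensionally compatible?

Work out the base dimensions of each:
  14.136 MV:  V = J·C⁻¹ = kg·m²·s⁻³·A⁻¹
  87.8 A⁻¹·W:  W·A⁻¹ = J·s⁻¹·A⁻¹ = kg·m²·s⁻³·A⁻¹
  58.559 kg·m^2·A^-1·s^-3:  kg·m²·s⁻³·A⁻¹
  25.8 kg m^2 s^-3 A^-1:  kg·m²·s⁻³·A⁻¹
Every term reduces to kg·m²·s⁻³·A⁻¹.

Yes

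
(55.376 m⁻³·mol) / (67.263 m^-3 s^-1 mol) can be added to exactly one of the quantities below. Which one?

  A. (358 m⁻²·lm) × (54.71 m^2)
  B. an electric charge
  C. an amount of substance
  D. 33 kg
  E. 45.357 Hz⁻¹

Reference: [m⁻³·mol] / [m⁻³·s⁻¹·mol] = s.
Each option:
  A. [m⁻²·cd] · [m²] = cd
  B. [electric charge] = s·A
  C. [amount of substance] = mol
  D. kg
  E. Hz⁻¹ = (s⁻¹)⁻¹ = s  ← same
Only E. matches s.

E.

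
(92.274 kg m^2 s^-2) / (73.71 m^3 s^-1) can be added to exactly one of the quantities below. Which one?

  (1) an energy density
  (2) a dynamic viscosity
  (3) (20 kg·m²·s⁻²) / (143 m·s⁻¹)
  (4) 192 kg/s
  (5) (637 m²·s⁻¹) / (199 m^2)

Reference: [kg·m²·s⁻²] / [m³·s⁻¹] = kg·m⁻¹·s⁻¹.
Each option:
  (1) [energy density] = kg·m⁻¹·s⁻²
  (2) [dynamic viscosity] = kg·m⁻¹·s⁻¹  ← same
  (3) [kg·m²·s⁻²] / [m·s⁻¹] = kg·m·s⁻¹
  (4) kg·s⁻¹
  (5) [m²·s⁻¹] / [m²] = s⁻¹
Only (2) matches kg·m⁻¹·s⁻¹.

(2)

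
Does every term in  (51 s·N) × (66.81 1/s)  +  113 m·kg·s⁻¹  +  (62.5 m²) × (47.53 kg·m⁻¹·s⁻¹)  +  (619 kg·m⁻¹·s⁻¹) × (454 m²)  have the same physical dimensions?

No

Expand each in SI base units:
  (51 s·N) × (66.81 1/s):  [kg·m·s⁻¹] · [s⁻¹] = kg·m·s⁻²
  113 m·kg·s⁻¹:  kg·m·s⁻¹
  (62.5 m²) × (47.53 kg·m⁻¹·s⁻¹):  [m²] · [kg·m⁻¹·s⁻¹] = kg·m·s⁻¹
  (619 kg·m⁻¹·s⁻¹) × (454 m²):  [kg·m⁻¹·s⁻¹] · [m²] = kg·m·s⁻¹
The terms do not share a single dimension (kg·m·s⁻² vs kg·m·s⁻¹).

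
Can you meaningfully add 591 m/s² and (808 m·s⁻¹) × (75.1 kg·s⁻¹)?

No

In SI base units:
  591 m/s²:  m·s⁻²
  (808 m·s⁻¹) × (75.1 kg·s⁻¹):  [m·s⁻¹] · [kg·s⁻¹] = kg·m·s⁻²
m·s⁻² ≠ kg·m·s⁻², so they cannot be added.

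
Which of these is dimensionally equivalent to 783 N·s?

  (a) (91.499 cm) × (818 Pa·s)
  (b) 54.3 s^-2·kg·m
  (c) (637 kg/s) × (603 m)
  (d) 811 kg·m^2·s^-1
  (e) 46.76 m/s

Reference: N·s = kg·m·s⁻²·s = kg·m·s⁻¹.
Each option:
  (a) [m] · [kg·m⁻¹·s⁻¹] = kg·s⁻¹
  (b) kg·m·s⁻²
  (c) [kg·s⁻¹] · [m] = kg·m·s⁻¹  ← same
  (d) kg·m²·s⁻¹
  (e) m·s⁻¹
Only (c) matches kg·m·s⁻¹.

(c)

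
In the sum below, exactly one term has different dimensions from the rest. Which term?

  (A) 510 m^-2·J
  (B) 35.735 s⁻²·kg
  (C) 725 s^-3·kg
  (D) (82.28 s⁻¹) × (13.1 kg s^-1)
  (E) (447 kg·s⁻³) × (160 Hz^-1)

(C)

Work out the base dimensions of each:
  (A) J·m⁻² = N·m·m⁻² = kg·s⁻²
  (B) kg·s⁻²
  (C) kg·s⁻³
  (D) [s⁻¹] · [kg·s⁻¹] = kg·s⁻²
  (E) [kg·s⁻³] · [s] = kg·s⁻²
All reduce to kg·s⁻² except (C), which is kg·s⁻³.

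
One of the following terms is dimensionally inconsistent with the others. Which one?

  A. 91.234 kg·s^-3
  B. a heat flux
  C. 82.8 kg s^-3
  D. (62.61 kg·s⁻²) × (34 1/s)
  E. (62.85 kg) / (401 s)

E.

Expand each in SI base units:
  A. kg·s⁻³
  B. [heat flux] = kg·s⁻³
  C. kg·s⁻³
  D. [kg·s⁻²] · [s⁻¹] = kg·s⁻³
  E. [kg] / [s] = kg·s⁻¹
All reduce to kg·s⁻³ except E., which is kg·s⁻¹.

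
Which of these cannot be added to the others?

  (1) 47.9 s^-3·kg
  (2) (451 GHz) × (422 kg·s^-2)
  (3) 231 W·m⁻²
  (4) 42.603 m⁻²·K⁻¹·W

(4)

Expand each in SI base units:
  (1) kg·s⁻³
  (2) [s⁻¹] · [kg·s⁻²] = kg·s⁻³
  (3) W·m⁻² = J·s⁻¹·m⁻² = kg·s⁻³
  (4) W·m⁻²·K⁻¹ = J·s⁻¹·m⁻²·K⁻¹ = kg·s⁻³·K⁻¹
All reduce to kg·s⁻³ except (4), which is kg·s⁻³·K⁻¹.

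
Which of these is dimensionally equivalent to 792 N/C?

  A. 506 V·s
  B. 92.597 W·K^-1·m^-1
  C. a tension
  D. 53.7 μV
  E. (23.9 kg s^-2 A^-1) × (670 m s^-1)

E.

Reference: N·C⁻¹ = kg·m·s⁻²·(s·A)⁻¹ = kg·m·s⁻³·A⁻¹.
Each option:
  A. V·s = J·C⁻¹·s = kg·m²·s⁻²·A⁻¹
  B. W·m⁻¹·K⁻¹ = J·s⁻¹·m⁻¹·K⁻¹ = kg·m·s⁻³·K⁻¹
  C. [tension] = kg·m·s⁻²
  D. V = J·C⁻¹ = kg·m²·s⁻³·A⁻¹
  E. [kg·s⁻²·A⁻¹] · [m·s⁻¹] = kg·m·s⁻³·A⁻¹  ← same
Only E. matches kg·m·s⁻³·A⁻¹.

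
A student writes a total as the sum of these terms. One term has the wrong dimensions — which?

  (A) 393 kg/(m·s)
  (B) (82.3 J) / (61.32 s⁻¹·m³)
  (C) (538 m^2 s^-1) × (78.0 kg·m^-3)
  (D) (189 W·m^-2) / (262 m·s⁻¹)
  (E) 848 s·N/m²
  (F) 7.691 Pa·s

Expand each in SI base units:
  (A) kg·m⁻¹·s⁻¹
  (B) [kg·m²·s⁻²] / [m³·s⁻¹] = kg·m⁻¹·s⁻¹
  (C) [m²·s⁻¹] · [kg·m⁻³] = kg·m⁻¹·s⁻¹
  (D) [kg·s⁻³] / [m·s⁻¹] = kg·m⁻¹·s⁻²
  (E) N·s·m⁻² = kg·m·s⁻²·s·m⁻² = kg·m⁻¹·s⁻¹
  (F) Pa·s = N·m⁻²·s = kg·m⁻¹·s⁻¹
All reduce to kg·m⁻¹·s⁻¹ except (D), which is kg·m⁻¹·s⁻².

(D)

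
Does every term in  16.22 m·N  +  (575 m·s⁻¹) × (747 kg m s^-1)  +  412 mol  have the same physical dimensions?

Reduce each to base SI dimensions:
  16.22 m·N:  N·m = kg·m·s⁻²·m = kg·m²·s⁻²
  (575 m·s⁻¹) × (747 kg m s^-1):  [m·s⁻¹] · [kg·m·s⁻¹] = kg·m²·s⁻²
  412 mol:  mol
The terms do not share a single dimension (kg·m²·s⁻² vs mol).

No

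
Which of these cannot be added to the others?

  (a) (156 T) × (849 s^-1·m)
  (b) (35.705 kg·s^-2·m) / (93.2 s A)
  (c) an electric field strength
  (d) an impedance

(d)

Work out the base dimensions of each:
  (a) [kg·s⁻²·A⁻¹] · [m·s⁻¹] = kg·m·s⁻³·A⁻¹
  (b) [kg·m·s⁻²] / [s·A] = kg·m·s⁻³·A⁻¹
  (c) [electric field strength] = kg·m·s⁻³·A⁻¹
  (d) [impedance] = kg·m²·s⁻³·A⁻²
All reduce to kg·m·s⁻³·A⁻¹ except (d), which is kg·m²·s⁻³·A⁻².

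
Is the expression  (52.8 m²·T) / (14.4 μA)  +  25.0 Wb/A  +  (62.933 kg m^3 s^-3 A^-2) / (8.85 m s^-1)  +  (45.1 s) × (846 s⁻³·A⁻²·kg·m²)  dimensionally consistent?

Yes

Dimensions:
  (52.8 m²·T) / (14.4 μA):  [kg·m²·s⁻²·A⁻¹] / [A] = kg·m²·s⁻²·A⁻²
  25.0 Wb/A:  Wb·A⁻¹ = V·s·A⁻¹ = kg·m²·s⁻²·A⁻²
  (62.933 kg m^3 s^-3 A^-2) / (8.85 m s^-1):  [kg·m³·s⁻³·A⁻²] / [m·s⁻¹] = kg·m²·s⁻²·A⁻²
  (45.1 s) × (846 s⁻³·A⁻²·kg·m²):  [s] · [kg·m²·s⁻³·A⁻²] = kg·m²·s⁻²·A⁻²
Every term reduces to kg·m²·s⁻²·A⁻².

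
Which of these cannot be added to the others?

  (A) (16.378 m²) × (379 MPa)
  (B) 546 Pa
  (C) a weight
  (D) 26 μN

(B)

In SI base units:
  (A) [m²] · [kg·m⁻¹·s⁻²] = kg·m·s⁻²
  (B) Pa = N·m⁻² = kg·m⁻¹·s⁻²
  (C) [weight] = kg·m·s⁻²
  (D) N = kg·m·s⁻²
All reduce to kg·m·s⁻² except (B), which is kg·m⁻¹·s⁻².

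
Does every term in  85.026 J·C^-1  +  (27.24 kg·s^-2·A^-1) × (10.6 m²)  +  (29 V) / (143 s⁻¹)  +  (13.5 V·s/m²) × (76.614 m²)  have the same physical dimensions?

Dimensions:
  85.026 J·C^-1:  J·C⁻¹ = N·m·(s·A)⁻¹ = kg·m²·s⁻³·A⁻¹
  (27.24 kg·s^-2·A^-1) × (10.6 m²):  [kg·s⁻²·A⁻¹] · [m²] = kg·m²·s⁻²·A⁻¹
  (29 V) / (143 s⁻¹):  [kg·m²·s⁻³·A⁻¹] / [s⁻¹] = kg·m²·s⁻²·A⁻¹
  (13.5 V·s/m²) × (76.614 m²):  [kg·s⁻²·A⁻¹] · [m²] = kg·m²·s⁻²·A⁻¹
The terms do not share a single dimension (kg·m²·s⁻²·A⁻¹ vs kg·m²·s⁻³·A⁻¹).

No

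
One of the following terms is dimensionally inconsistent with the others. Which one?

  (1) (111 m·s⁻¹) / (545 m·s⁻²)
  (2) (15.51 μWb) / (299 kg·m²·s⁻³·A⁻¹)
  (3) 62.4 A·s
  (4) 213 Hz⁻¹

Work out the base dimensions of each:
  (1) [m·s⁻¹] / [m·s⁻²] = s
  (2) [kg·m²·s⁻²·A⁻¹] / [kg·m²·s⁻³·A⁻¹] = s
  (3) A·s = s·A
  (4) Hz⁻¹ = (s⁻¹)⁻¹ = s
All reduce to s except (3), which is s·A.

(3)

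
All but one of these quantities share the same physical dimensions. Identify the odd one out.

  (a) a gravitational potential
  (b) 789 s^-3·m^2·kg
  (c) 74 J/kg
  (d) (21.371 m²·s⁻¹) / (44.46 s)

(b)

In SI base units:
  (a) [gravitational potential] = m²·s⁻²
  (b) kg·m²·s⁻³
  (c) J·kg⁻¹ = N·m·kg⁻¹ = m²·s⁻²
  (d) [m²·s⁻¹] / [s] = m²·s⁻²
All reduce to m²·s⁻² except (b), which is kg·m²·s⁻³.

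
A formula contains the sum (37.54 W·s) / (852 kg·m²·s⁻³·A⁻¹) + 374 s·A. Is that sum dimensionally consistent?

Work out the base dimensions of each:
  (37.54 W·s) / (852 kg·m²·s⁻³·A⁻¹):  [kg·m²·s⁻²] / [kg·m²·s⁻³·A⁻¹] = s·A
  374 s·A:  A·s = s·A
Both are s·A, so they have the same dimensions and can be added.

Yes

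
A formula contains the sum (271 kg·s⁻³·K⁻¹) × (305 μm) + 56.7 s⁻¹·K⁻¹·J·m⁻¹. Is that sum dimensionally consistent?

Yes

Work out the base dimensions of each:
  (271 kg·s⁻³·K⁻¹) × (305 μm):  [kg·s⁻³·K⁻¹] · [m] = kg·m·s⁻³·K⁻¹
  56.7 s⁻¹·K⁻¹·J·m⁻¹:  J·s⁻¹·m⁻¹·K⁻¹ = N·m·s⁻¹·m⁻¹·K⁻¹ = kg·m·s⁻³·K⁻¹
Both are kg·m·s⁻³·K⁻¹, so they have the same dimensions and can be added.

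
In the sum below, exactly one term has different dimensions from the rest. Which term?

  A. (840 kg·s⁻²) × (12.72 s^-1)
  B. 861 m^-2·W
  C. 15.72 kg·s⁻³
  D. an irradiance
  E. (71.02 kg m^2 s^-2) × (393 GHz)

E.

Dimensions:
  A. [kg·s⁻²] · [s⁻¹] = kg·s⁻³
  B. W·m⁻² = J·s⁻¹·m⁻² = kg·s⁻³
  C. kg·s⁻³
  D. [irradiance] = kg·s⁻³
  E. [kg·m²·s⁻²] · [s⁻¹] = kg·m²·s⁻³
All reduce to kg·s⁻³ except E., which is kg·m²·s⁻³.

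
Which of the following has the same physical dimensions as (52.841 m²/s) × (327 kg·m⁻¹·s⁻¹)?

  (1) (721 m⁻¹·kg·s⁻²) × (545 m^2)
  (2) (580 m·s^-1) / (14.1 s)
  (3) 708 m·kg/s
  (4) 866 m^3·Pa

(1)

Reference: [m²·s⁻¹] · [kg·m⁻¹·s⁻¹] = kg·m·s⁻².
Each option:
  (1) [kg·m⁻¹·s⁻²] · [m²] = kg·m·s⁻²  ← same
  (2) [m·s⁻¹] / [s] = m·s⁻²
  (3) kg·m·s⁻¹
  (4) Pa·m³ = N·m⁻²·m³ = kg·m²·s⁻²
Only (1) matches kg·m·s⁻².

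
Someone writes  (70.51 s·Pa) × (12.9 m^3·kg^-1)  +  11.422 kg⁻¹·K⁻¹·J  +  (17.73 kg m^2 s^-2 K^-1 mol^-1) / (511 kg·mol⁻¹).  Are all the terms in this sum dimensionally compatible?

No

Work out the base dimensions of each:
  (70.51 s·Pa) × (12.9 m^3·kg^-1):  [kg·m⁻¹·s⁻¹] · [kg⁻¹·m³] = m²·s⁻¹
  11.422 kg⁻¹·K⁻¹·J:  J·kg⁻¹·K⁻¹ = N·m·kg⁻¹·K⁻¹ = m²·s⁻²·K⁻¹
  (17.73 kg m^2 s^-2 K^-1 mol^-1) / (511 kg·mol⁻¹):  [kg·m²·s⁻²·K⁻¹·mol⁻¹] / [kg·mol⁻¹] = m²·s⁻²·K⁻¹
The terms do not share a single dimension (m²·s⁻²·K⁻¹ vs m²·s⁻¹).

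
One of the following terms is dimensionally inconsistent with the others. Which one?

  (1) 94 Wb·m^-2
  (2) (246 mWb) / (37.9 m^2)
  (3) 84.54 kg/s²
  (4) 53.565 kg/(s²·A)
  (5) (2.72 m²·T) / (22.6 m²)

(3)

Work out the base dimensions of each:
  (1) Wb·m⁻² = V·s·m⁻² = kg·s⁻²·A⁻¹
  (2) [kg·m²·s⁻²·A⁻¹] / [m²] = kg·s⁻²·A⁻¹
  (3) kg·s⁻²
  (4) kg·s⁻²·A⁻¹
  (5) [kg·m²·s⁻²·A⁻¹] / [m²] = kg·s⁻²·A⁻¹
All reduce to kg·s⁻²·A⁻¹ except (3), which is kg·s⁻².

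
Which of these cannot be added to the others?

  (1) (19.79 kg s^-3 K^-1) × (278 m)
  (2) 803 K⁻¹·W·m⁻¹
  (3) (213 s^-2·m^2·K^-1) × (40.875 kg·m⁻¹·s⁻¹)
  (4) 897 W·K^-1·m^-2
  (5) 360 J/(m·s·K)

(4)

Dimensions:
  (1) [kg·s⁻³·K⁻¹] · [m] = kg·m·s⁻³·K⁻¹
  (2) W·m⁻¹·K⁻¹ = J·s⁻¹·m⁻¹·K⁻¹ = kg·m·s⁻³·K⁻¹
  (3) [m²·s⁻²·K⁻¹] · [kg·m⁻¹·s⁻¹] = kg·m·s⁻³·K⁻¹
  (4) W·m⁻²·K⁻¹ = J·s⁻¹·m⁻²·K⁻¹ = kg·s⁻³·K⁻¹
  (5) J·s⁻¹·m⁻¹·K⁻¹ = N·m·s⁻¹·m⁻¹·K⁻¹ = kg·m·s⁻³·K⁻¹
All reduce to kg·m·s⁻³·K⁻¹ except (4), which is kg·s⁻³·K⁻¹.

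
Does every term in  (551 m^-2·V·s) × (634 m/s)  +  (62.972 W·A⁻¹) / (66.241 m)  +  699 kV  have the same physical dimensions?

No

Work out the base dimensions of each:
  (551 m^-2·V·s) × (634 m/s):  [kg·s⁻²·A⁻¹] · [m·s⁻¹] = kg·m·s⁻³·A⁻¹
  (62.972 W·A⁻¹) / (66.241 m):  [kg·m²·s⁻³·A⁻¹] / [m] = kg·m·s⁻³·A⁻¹
  699 kV:  V = J·C⁻¹ = kg·m²·s⁻³·A⁻¹
The terms do not share a single dimension (kg·m²·s⁻³·A⁻¹ vs kg·m·s⁻³·A⁻¹).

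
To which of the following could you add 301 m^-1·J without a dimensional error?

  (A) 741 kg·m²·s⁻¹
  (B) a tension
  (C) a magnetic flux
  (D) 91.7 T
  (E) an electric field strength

Reference: J·m⁻¹ = N·m·m⁻¹ = kg·m·s⁻².
Each option:
  (A) kg·m²·s⁻¹
  (B) [tension] = kg·m·s⁻²  ← same
  (C) [magnetic flux] = kg·m²·s⁻²·A⁻¹
  (D) T = Wb·m⁻² = kg·s⁻²·A⁻¹
  (E) [electric field strength] = kg·m·s⁻³·A⁻¹
Only (B) matches kg·m·s⁻².

(B)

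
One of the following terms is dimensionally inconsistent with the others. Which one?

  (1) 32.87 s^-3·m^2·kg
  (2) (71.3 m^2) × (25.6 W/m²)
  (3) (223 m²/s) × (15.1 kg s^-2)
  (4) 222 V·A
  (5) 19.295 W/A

(5)

Work out the base dimensions of each:
  (1) kg·m²·s⁻³
  (2) [m²] · [kg·s⁻³] = kg·m²·s⁻³
  (3) [m²·s⁻¹] · [kg·s⁻²] = kg·m²·s⁻³
  (4) V·A = J·C⁻¹·A = kg·m²·s⁻³
  (5) W·A⁻¹ = J·s⁻¹·A⁻¹ = kg·m²·s⁻³·A⁻¹
All reduce to kg·m²·s⁻³ except (5), which is kg·m²·s⁻³·A⁻¹.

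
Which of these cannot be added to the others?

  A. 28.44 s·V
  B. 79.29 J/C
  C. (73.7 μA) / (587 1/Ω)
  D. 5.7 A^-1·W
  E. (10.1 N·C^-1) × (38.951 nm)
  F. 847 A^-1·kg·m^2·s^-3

Dimensions:
  A. V·s = J·C⁻¹·s = kg·m²·s⁻²·A⁻¹
  B. J·C⁻¹ = N·m·(s·A)⁻¹ = kg·m²·s⁻³·A⁻¹
  C. [A] / [kg⁻¹·m⁻²·s³·A²] = kg·m²·s⁻³·A⁻¹
  D. W·A⁻¹ = J·s⁻¹·A⁻¹ = kg·m²·s⁻³·A⁻¹
  E. [kg·m·s⁻³·A⁻¹] · [m] = kg·m²·s⁻³·A⁻¹
  F. kg·m²·s⁻³·A⁻¹
All reduce to kg·m²·s⁻³·A⁻¹ except A., which is kg·m²·s⁻²·A⁻¹.

A.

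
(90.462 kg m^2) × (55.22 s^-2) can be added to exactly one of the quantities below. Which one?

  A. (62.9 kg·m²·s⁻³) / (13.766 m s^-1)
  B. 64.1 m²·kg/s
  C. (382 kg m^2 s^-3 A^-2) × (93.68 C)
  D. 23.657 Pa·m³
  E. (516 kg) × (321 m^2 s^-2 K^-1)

Reference: [kg·m²] · [s⁻²] = kg·m²·s⁻².
Each option:
  A. [kg·m²·s⁻³] / [m·s⁻¹] = kg·m·s⁻²
  B. kg·m²·s⁻¹
  C. [kg·m²·s⁻³·A⁻²] · [s·A] = kg·m²·s⁻²·A⁻¹
  D. Pa·m³ = N·m⁻²·m³ = kg·m²·s⁻²  ← same
  E. [kg] · [m²·s⁻²·K⁻¹] = kg·m²·s⁻²·K⁻¹
Only D. matches kg·m²·s⁻².

D.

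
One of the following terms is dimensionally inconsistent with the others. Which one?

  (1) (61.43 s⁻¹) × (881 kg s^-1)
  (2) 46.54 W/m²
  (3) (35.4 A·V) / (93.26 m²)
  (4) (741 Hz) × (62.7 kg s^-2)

Expand each in SI base units:
  (1) [s⁻¹] · [kg·s⁻¹] = kg·s⁻²
  (2) W·m⁻² = J·s⁻¹·m⁻² = kg·s⁻³
  (3) [kg·m²·s⁻³] / [m²] = kg·s⁻³
  (4) [s⁻¹] · [kg·s⁻²] = kg·s⁻³
All reduce to kg·s⁻³ except (1), which is kg·s⁻².

(1)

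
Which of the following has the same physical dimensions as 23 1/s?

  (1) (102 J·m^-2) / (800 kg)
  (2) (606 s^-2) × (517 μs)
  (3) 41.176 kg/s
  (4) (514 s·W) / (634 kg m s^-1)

Reference: s⁻¹.
Each option:
  (1) [kg·s⁻²] / [kg] = s⁻²
  (2) [s⁻²] · [s] = s⁻¹  ← same
  (3) kg·s⁻¹
  (4) [kg·m²·s⁻²] / [kg·m·s⁻¹] = m·s⁻¹
Only (2) matches s⁻¹.

(2)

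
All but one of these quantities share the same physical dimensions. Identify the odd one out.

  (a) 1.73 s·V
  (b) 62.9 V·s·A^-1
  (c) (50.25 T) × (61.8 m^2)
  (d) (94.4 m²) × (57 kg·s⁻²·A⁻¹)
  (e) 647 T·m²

(b)

Dimensions:
  (a) V·s = J·C⁻¹·s = kg·m²·s⁻²·A⁻¹
  (b) V·s·A⁻¹ = J·C⁻¹·s·A⁻¹ = kg·m²·s⁻²·A⁻²
  (c) [kg·s⁻²·A⁻¹] · [m²] = kg·m²·s⁻²·A⁻¹
  (d) [m²] · [kg·s⁻²·A⁻¹] = kg·m²·s⁻²·A⁻¹
  (e) T·m² = Wb·m⁻²·m² = kg·m²·s⁻²·A⁻¹
All reduce to kg·m²·s⁻²·A⁻¹ except (b), which is kg·m²·s⁻²·A⁻².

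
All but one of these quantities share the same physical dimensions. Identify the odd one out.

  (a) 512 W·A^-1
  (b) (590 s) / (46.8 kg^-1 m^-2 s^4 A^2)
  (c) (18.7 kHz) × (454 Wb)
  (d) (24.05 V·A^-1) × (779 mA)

(b)

Reduce each to base SI dimensions:
  (a) W·A⁻¹ = J·s⁻¹·A⁻¹ = kg·m²·s⁻³·A⁻¹
  (b) [s] / [kg⁻¹·m⁻²·s⁴·A²] = kg·m²·s⁻³·A⁻²
  (c) [s⁻¹] · [kg·m²·s⁻²·A⁻¹] = kg·m²·s⁻³·A⁻¹
  (d) [kg·m²·s⁻³·A⁻²] · [A] = kg·m²·s⁻³·A⁻¹
All reduce to kg·m²·s⁻³·A⁻¹ except (b), which is kg·m²·s⁻³·A⁻².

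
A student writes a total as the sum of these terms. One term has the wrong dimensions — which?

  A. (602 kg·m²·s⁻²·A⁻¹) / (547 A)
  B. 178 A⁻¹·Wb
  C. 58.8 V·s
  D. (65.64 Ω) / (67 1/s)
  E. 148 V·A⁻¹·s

C.

Work out the base dimensions of each:
  A. [kg·m²·s⁻²·A⁻¹] / [A] = kg·m²·s⁻²·A⁻²
  B. Wb·A⁻¹ = V·s·A⁻¹ = kg·m²·s⁻²·A⁻²
  C. V·s = J·C⁻¹·s = kg·m²·s⁻²·A⁻¹
  D. [kg·m²·s⁻³·A⁻²] / [s⁻¹] = kg·m²·s⁻²·A⁻²
  E. V·s·A⁻¹ = J·C⁻¹·s·A⁻¹ = kg·m²·s⁻²·A⁻²
All reduce to kg·m²·s⁻²·A⁻² except C., which is kg·m²·s⁻²·A⁻¹.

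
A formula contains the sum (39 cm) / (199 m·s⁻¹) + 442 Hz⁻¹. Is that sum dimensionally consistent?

Yes

Expand each in SI base units:
  (39 cm) / (199 m·s⁻¹):  [m] / [m·s⁻¹] = s
  442 Hz⁻¹:  Hz⁻¹ = (s⁻¹)⁻¹ = s
Both are s, so they have the same dimensions and can be added.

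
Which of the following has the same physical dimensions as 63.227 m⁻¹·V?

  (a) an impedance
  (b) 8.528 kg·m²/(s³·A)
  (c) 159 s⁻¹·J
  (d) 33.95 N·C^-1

Reference: V·m⁻¹ = J·C⁻¹·m⁻¹ = kg·m·s⁻³·A⁻¹.
Each option:
  (a) [impedance] = kg·m²·s⁻³·A⁻²
  (b) kg·m²·s⁻³·A⁻¹
  (c) J·s⁻¹ = N·m·s⁻¹ = kg·m²·s⁻³
  (d) N·C⁻¹ = kg·m·s⁻²·(s·A)⁻¹ = kg·m·s⁻³·A⁻¹  ← same
Only (d) matches kg·m·s⁻³·A⁻¹.

(d)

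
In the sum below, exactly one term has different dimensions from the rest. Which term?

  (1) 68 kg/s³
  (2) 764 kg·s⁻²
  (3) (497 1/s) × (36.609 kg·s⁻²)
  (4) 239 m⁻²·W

(2)

Reduce each to base SI dimensions:
  (1) kg·s⁻³
  (2) kg·s⁻²
  (3) [s⁻¹] · [kg·s⁻²] = kg·s⁻³
  (4) W·m⁻² = J·s⁻¹·m⁻² = kg·s⁻³
All reduce to kg·s⁻³ except (2), which is kg·s⁻².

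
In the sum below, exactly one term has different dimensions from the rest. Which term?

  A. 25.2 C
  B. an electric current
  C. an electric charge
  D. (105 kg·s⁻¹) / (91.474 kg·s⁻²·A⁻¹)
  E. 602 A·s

Work out the base dimensions of each:
  A. C = s·A
  B. [electric current] = A
  C. [electric charge] = s·A
  D. [kg·s⁻¹] / [kg·s⁻²·A⁻¹] = s·A
  E. A·s = s·A
All reduce to s·A except B., which is A.

B.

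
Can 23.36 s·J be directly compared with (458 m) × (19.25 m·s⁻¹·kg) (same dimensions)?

Yes

Work out the base dimensions of each:
  23.36 s·J:  J·s = N·m·s = kg·m²·s⁻¹
  (458 m) × (19.25 m·s⁻¹·kg):  [m] · [kg·m·s⁻¹] = kg·m²·s⁻¹
Both are kg·m²·s⁻¹, so they have the same dimensions and can be added.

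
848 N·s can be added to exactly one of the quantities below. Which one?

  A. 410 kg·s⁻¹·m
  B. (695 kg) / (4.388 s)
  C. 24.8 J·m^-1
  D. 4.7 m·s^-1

A.

Reference: N·s = kg·m·s⁻²·s = kg·m·s⁻¹.
Each option:
  A. kg·m·s⁻¹  ← same
  B. [kg] / [s] = kg·s⁻¹
  C. J·m⁻¹ = N·m·m⁻¹ = kg·m·s⁻²
  D. m·s⁻¹
Only A. matches kg·m·s⁻¹.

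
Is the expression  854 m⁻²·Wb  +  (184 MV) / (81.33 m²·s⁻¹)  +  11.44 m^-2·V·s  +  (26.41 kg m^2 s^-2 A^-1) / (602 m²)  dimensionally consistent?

Reduce each to base SI dimensions:
  854 m⁻²·Wb:  Wb·m⁻² = V·s·m⁻² = kg·s⁻²·A⁻¹
  (184 MV) / (81.33 m²·s⁻¹):  [kg·m²·s⁻³·A⁻¹] / [m²·s⁻¹] = kg·s⁻²·A⁻¹
  11.44 m^-2·V·s:  V·s·m⁻² = J·C⁻¹·s·m⁻² = kg·s⁻²·A⁻¹
  (26.41 kg m^2 s^-2 A^-1) / (602 m²):  [kg·m²·s⁻²·A⁻¹] / [m²] = kg·s⁻²·A⁻¹
Every term reduces to kg·s⁻²·A⁻¹.

Yes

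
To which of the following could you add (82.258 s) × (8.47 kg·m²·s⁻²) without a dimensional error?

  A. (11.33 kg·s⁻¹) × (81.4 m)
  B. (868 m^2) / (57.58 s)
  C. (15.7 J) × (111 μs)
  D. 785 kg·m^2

Reference: [s] · [kg·m²·s⁻²] = kg·m²·s⁻¹.
Each option:
  A. [kg·s⁻¹] · [m] = kg·m·s⁻¹
  B. [m²] / [s] = m²·s⁻¹
  C. [kg·m²·s⁻²] · [s] = kg·m²·s⁻¹  ← same
  D. kg·m²
Only C. matches kg·m²·s⁻¹.

C.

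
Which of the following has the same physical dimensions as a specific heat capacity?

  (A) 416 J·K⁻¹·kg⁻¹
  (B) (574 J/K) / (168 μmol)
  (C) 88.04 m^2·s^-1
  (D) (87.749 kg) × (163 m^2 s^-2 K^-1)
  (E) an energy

(A)

Reference: [specific heat capacity] = m²·s⁻²·K⁻¹.
Each option:
  (A) J·kg⁻¹·K⁻¹ = N·m·kg⁻¹·K⁻¹ = m²·s⁻²·K⁻¹  ← same
  (B) [kg·m²·s⁻²·K⁻¹] / [mol] = kg·m²·s⁻²·K⁻¹·mol⁻¹
  (C) m²·s⁻¹
  (D) [kg] · [m²·s⁻²·K⁻¹] = kg·m²·s⁻²·K⁻¹
  (E) [energy] = kg·m²·s⁻²
Only (A) matches m²·s⁻²·K⁻¹.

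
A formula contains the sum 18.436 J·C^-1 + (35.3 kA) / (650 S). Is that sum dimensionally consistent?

Dimensions:
  18.436 J·C^-1:  J·C⁻¹ = N·m·(s·A)⁻¹ = kg·m²·s⁻³·A⁻¹
  (35.3 kA) / (650 S):  [A] / [kg⁻¹·m⁻²·s³·A²] = kg·m²·s⁻³·A⁻¹
Both are kg·m²·s⁻³·A⁻¹, so they have the same dimensions and can be added.

Yes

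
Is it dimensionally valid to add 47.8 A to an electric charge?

No

Expand each in SI base units:
  47.8 A:  A
  an electric charge:  [electric charge] = s·A
A ≠ s·A, so they cannot be added.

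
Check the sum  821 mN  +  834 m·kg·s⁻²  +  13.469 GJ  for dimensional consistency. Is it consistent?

In SI base units:
  821 mN:  N = kg·m·s⁻²
  834 m·kg·s⁻²:  kg·m·s⁻²
  13.469 GJ:  J = N·m = kg·m²·s⁻²
The terms do not share a single dimension (kg·m²·s⁻² vs kg·m·s⁻²).

No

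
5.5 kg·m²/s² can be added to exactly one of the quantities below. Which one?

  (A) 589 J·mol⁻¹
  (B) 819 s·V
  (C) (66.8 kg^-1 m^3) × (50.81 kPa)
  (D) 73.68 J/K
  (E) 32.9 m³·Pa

Reference: kg·m²·s⁻².
Each option:
  (A) J·mol⁻¹ = N·m·mol⁻¹ = kg·m²·s⁻²·mol⁻¹
  (B) V·s = J·C⁻¹·s = kg·m²·s⁻²·A⁻¹
  (C) [kg⁻¹·m³] · [kg·m⁻¹·s⁻²] = m²·s⁻²
  (D) J·K⁻¹ = N·m·K⁻¹ = kg·m²·s⁻²·K⁻¹
  (E) Pa·m³ = N·m⁻²·m³ = kg·m²·s⁻²  ← same
Only (E) matches kg·m²·s⁻².

(E)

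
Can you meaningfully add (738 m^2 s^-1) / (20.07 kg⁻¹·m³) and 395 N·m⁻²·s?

In SI base units:
  (738 m^2 s^-1) / (20.07 kg⁻¹·m³):  [m²·s⁻¹] / [kg⁻¹·m³] = kg·m⁻¹·s⁻¹
  395 N·m⁻²·s:  N·s·m⁻² = kg·m·s⁻²·s·m⁻² = kg·m⁻¹·s⁻¹
Both are kg·m⁻¹·s⁻¹, so they have the same dimensions and can be added.

Yes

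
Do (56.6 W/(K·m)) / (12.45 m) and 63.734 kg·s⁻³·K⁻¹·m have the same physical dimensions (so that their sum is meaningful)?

No

Dimensions:
  (56.6 W/(K·m)) / (12.45 m):  [kg·m·s⁻³·K⁻¹] / [m] = kg·s⁻³·K⁻¹
  63.734 kg·s⁻³·K⁻¹·m:  kg·m·s⁻³·K⁻¹
kg·s⁻³·K⁻¹ ≠ kg·m·s⁻³·K⁻¹, so they cannot be added.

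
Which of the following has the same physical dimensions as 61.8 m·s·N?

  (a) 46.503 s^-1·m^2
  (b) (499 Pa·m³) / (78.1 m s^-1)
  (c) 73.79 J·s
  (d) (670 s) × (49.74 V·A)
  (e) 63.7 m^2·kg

Reference: N·m·s = kg·m·s⁻²·m·s = kg·m²·s⁻¹.
Each option:
  (a) m²·s⁻¹
  (b) [kg·m²·s⁻²] / [m·s⁻¹] = kg·m·s⁻¹
  (c) J·s = N·m·s = kg·m²·s⁻¹  ← same
  (d) [s] · [kg·m²·s⁻³] = kg·m²·s⁻²
  (e) kg·m²
Only (c) matches kg·m²·s⁻¹.

(c)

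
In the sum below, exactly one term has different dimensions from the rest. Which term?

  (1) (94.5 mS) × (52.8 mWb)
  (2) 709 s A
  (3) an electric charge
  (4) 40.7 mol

(4)

Dimensions:
  (1) [kg⁻¹·m⁻²·s³·A²] · [kg·m²·s⁻²·A⁻¹] = s·A
  (2) s·A
  (3) [electric charge] = s·A
  (4) mol
All reduce to s·A except (4), which is mol.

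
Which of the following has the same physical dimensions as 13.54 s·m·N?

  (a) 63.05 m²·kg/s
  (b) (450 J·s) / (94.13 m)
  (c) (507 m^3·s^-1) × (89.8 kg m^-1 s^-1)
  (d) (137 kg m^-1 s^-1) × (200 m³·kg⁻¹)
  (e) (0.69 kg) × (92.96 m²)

Reference: N·m·s = kg·m·s⁻²·m·s = kg·m²·s⁻¹.
Each option:
  (a) kg·m²·s⁻¹  ← same
  (b) [kg·m²·s⁻¹] / [m] = kg·m·s⁻¹
  (c) [m³·s⁻¹] · [kg·m⁻¹·s⁻¹] = kg·m²·s⁻²
  (d) [kg·m⁻¹·s⁻¹] · [kg⁻¹·m³] = m²·s⁻¹
  (e) [kg] · [m²] = kg·m²
Only (a) matches kg·m²·s⁻¹.

(a)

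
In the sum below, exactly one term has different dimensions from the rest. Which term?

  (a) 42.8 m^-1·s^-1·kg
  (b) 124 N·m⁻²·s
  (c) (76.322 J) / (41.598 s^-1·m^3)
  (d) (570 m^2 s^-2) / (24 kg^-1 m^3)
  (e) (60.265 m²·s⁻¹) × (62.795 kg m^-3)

In SI base units:
  (a) kg·m⁻¹·s⁻¹
  (b) N·s·m⁻² = kg·m·s⁻²·s·m⁻² = kg·m⁻¹·s⁻¹
  (c) [kg·m²·s⁻²] / [m³·s⁻¹] = kg·m⁻¹·s⁻¹
  (d) [m²·s⁻²] / [kg⁻¹·m³] = kg·m⁻¹·s⁻²
  (e) [m²·s⁻¹] · [kg·m⁻³] = kg·m⁻¹·s⁻¹
All reduce to kg·m⁻¹·s⁻¹ except (d), which is kg·m⁻¹·s⁻².

(d)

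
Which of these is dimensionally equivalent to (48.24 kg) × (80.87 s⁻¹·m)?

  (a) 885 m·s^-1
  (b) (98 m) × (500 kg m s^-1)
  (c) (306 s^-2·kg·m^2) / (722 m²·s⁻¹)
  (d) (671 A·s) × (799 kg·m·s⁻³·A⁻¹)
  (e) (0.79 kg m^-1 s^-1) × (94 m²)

Reference: [kg] · [m·s⁻¹] = kg·m·s⁻¹.
Each option:
  (a) m·s⁻¹
  (b) [m] · [kg·m·s⁻¹] = kg·m²·s⁻¹
  (c) [kg·m²·s⁻²] / [m²·s⁻¹] = kg·s⁻¹
  (d) [s·A] · [kg·m·s⁻³·A⁻¹] = kg·m·s⁻²
  (e) [kg·m⁻¹·s⁻¹] · [m²] = kg·m·s⁻¹  ← same
Only (e) matches kg·m·s⁻¹.

(e)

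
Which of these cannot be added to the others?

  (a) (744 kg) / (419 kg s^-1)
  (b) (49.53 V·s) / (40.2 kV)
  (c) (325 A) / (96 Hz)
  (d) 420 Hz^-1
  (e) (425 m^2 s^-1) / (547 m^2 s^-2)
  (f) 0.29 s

Reduce each to base SI dimensions:
  (a) [kg] / [kg·s⁻¹] = s
  (b) [kg·m²·s⁻²·A⁻¹] / [kg·m²·s⁻³·A⁻¹] = s
  (c) [A] / [s⁻¹] = s·A
  (d) Hz⁻¹ = (s⁻¹)⁻¹ = s
  (e) [m²·s⁻¹] / [m²·s⁻²] = s
  (f) s
All reduce to s except (c), which is s·A.

(c)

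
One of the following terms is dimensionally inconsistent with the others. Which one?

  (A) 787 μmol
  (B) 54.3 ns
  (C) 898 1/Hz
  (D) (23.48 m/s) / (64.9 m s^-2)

Dimensions:
  (A) mol
  (B) s
  (C) Hz⁻¹ = (s⁻¹)⁻¹ = s
  (D) [m·s⁻¹] / [m·s⁻²] = s
All reduce to s except (A), which is mol.

(A)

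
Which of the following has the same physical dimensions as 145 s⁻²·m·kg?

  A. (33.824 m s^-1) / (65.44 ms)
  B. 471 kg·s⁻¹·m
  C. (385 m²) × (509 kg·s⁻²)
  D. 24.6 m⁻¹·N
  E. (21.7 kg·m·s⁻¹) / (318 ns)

E.

Reference: kg·m·s⁻².
Each option:
  A. [m·s⁻¹] / [s] = m·s⁻²
  B. kg·m·s⁻¹
  C. [m²] · [kg·s⁻²] = kg·m²·s⁻²
  D. N·m⁻¹ = kg·m·s⁻²·m⁻¹ = kg·s⁻²
  E. [kg·m·s⁻¹] / [s] = kg·m·s⁻²  ← same
Only E. matches kg·m·s⁻².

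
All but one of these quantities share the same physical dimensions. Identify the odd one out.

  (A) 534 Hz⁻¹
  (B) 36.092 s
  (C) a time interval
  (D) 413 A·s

Work out the base dimensions of each:
  (A) Hz⁻¹ = (s⁻¹)⁻¹ = s
  (B) s
  (C) [time interval] = s
  (D) A·s = s·A
All reduce to s except (D), which is s·A.

(D)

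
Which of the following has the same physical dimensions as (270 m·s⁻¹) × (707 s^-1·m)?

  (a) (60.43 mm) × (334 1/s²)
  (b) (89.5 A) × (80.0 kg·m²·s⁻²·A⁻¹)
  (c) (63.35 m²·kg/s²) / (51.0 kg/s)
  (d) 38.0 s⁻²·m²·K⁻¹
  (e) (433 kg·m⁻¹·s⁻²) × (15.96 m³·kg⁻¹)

Reference: [m·s⁻¹] · [m·s⁻¹] = m²·s⁻².
Each option:
  (a) [m] · [s⁻²] = m·s⁻²
  (b) [A] · [kg·m²·s⁻²·A⁻¹] = kg·m²·s⁻²
  (c) [kg·m²·s⁻²] / [kg·s⁻¹] = m²·s⁻¹
  (d) m²·s⁻²·K⁻¹
  (e) [kg·m⁻¹·s⁻²] · [kg⁻¹·m³] = m²·s⁻²  ← same
Only (e) matches m²·s⁻².

(e)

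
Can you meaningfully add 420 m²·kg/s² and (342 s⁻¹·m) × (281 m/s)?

No

Expand each in SI base units:
  420 m²·kg/s²:  kg·m²·s⁻²
  (342 s⁻¹·m) × (281 m/s):  [m·s⁻¹] · [m·s⁻¹] = m²·s⁻²
kg·m²·s⁻² ≠ m²·s⁻², so they cannot be added.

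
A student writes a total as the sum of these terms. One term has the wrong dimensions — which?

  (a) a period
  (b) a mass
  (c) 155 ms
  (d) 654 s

Work out the base dimensions of each:
  (a) [period] = s
  (b) [mass] = kg
  (c) s
  (d) s
All reduce to s except (b), which is kg.

(b)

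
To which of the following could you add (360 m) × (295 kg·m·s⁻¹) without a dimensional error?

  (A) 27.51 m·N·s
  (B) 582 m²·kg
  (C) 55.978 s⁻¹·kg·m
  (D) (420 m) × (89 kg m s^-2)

Reference: [m] · [kg·m·s⁻¹] = kg·m²·s⁻¹.
Each option:
  (A) N·m·s = kg·m·s⁻²·m·s = kg·m²·s⁻¹  ← same
  (B) kg·m²
  (C) kg·m·s⁻¹
  (D) [m] · [kg·m·s⁻²] = kg·m²·s⁻²
Only (A) matches kg·m²·s⁻¹.

(A)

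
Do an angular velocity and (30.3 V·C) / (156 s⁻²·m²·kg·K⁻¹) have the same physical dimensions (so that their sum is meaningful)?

Reduce each to base SI dimensions:
  an angular velocity:  [angular velocity] = s⁻¹
  (30.3 V·C) / (156 s⁻²·m²·kg·K⁻¹):  [kg·m²·s⁻²] / [kg·m²·s⁻²·K⁻¹] = K
s⁻¹ ≠ K, so they cannot be added.

No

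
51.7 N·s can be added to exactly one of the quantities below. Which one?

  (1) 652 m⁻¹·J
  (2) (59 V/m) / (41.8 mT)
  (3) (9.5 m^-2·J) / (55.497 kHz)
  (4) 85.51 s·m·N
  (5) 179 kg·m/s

Reference: N·s = kg·m·s⁻²·s = kg·m·s⁻¹.
Each option:
  (1) J·m⁻¹ = N·m·m⁻¹ = kg·m·s⁻²
  (2) [kg·m·s⁻³·A⁻¹] / [kg·s⁻²·A⁻¹] = m·s⁻¹
  (3) [kg·s⁻²] / [s⁻¹] = kg·s⁻¹
  (4) N·m·s = kg·m·s⁻²·m·s = kg·m²·s⁻¹
  (5) kg·m·s⁻¹  ← same
Only (5) matches kg·m·s⁻¹.

(5)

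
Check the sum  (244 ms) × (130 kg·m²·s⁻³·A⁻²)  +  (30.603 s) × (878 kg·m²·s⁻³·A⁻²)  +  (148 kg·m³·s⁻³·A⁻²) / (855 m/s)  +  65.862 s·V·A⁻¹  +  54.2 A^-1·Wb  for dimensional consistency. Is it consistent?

Expand each in SI base units:
  (244 ms) × (130 kg·m²·s⁻³·A⁻²):  [s] · [kg·m²·s⁻³·A⁻²] = kg·m²·s⁻²·A⁻²
  (30.603 s) × (878 kg·m²·s⁻³·A⁻²):  [s] · [kg·m²·s⁻³·A⁻²] = kg·m²·s⁻²·A⁻²
  (148 kg·m³·s⁻³·A⁻²) / (855 m/s):  [kg·m³·s⁻³·A⁻²] / [m·s⁻¹] = kg·m²·s⁻²·A⁻²
  65.862 s·V·A⁻¹:  V·s·A⁻¹ = J·C⁻¹·s·A⁻¹ = kg·m²·s⁻²·A⁻²
  54.2 A^-1·Wb:  Wb·A⁻¹ = V·s·A⁻¹ = kg·m²·s⁻²·A⁻²
Every term reduces to kg·m²·s⁻²·A⁻².

Yes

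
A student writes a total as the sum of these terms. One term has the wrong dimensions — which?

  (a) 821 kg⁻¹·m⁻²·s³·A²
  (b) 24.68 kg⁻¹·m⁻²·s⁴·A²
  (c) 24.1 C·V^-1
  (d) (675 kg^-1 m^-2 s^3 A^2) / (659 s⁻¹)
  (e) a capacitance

(a)

Reduce each to base SI dimensions:
  (a) kg⁻¹·m⁻²·s³·A²
  (b) kg⁻¹·m⁻²·s⁴·A²
  (c) C·V⁻¹ = s·A·(J·C⁻¹)⁻¹ = kg⁻¹·m⁻²·s⁴·A²
  (d) [kg⁻¹·m⁻²·s³·A²] / [s⁻¹] = kg⁻¹·m⁻²·s⁴·A²
  (e) [capacitance] = kg⁻¹·m⁻²·s⁴·A²
All reduce to kg⁻¹·m⁻²·s⁴·A² except (a), which is kg⁻¹·m⁻²·s³·A².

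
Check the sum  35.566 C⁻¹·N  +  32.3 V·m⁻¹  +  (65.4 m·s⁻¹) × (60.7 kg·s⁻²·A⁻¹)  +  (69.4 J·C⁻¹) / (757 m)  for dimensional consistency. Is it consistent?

Yes

Reduce each to base SI dimensions:
  35.566 C⁻¹·N:  N·C⁻¹ = kg·m·s⁻²·(s·A)⁻¹ = kg·m·s⁻³·A⁻¹
  32.3 V·m⁻¹:  V·m⁻¹ = J·C⁻¹·m⁻¹ = kg·m·s⁻³·A⁻¹
  (65.4 m·s⁻¹) × (60.7 kg·s⁻²·A⁻¹):  [m·s⁻¹] · [kg·s⁻²·A⁻¹] = kg·m·s⁻³·A⁻¹
  (69.4 J·C⁻¹) / (757 m):  [kg·m²·s⁻³·A⁻¹] / [m] = kg·m·s⁻³·A⁻¹
Every term reduces to kg·m·s⁻³·A⁻¹.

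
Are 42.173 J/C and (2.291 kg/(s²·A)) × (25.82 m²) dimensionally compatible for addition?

No

Work out the base dimensions of each:
  42.173 J/C:  J·C⁻¹ = N·m·(s·A)⁻¹ = kg·m²·s⁻³·A⁻¹
  (2.291 kg/(s²·A)) × (25.82 m²):  [kg·s⁻²·A⁻¹] · [m²] = kg·m²·s⁻²·A⁻¹
kg·m²·s⁻³·A⁻¹ ≠ kg·m²·s⁻²·A⁻¹, so they cannot be added.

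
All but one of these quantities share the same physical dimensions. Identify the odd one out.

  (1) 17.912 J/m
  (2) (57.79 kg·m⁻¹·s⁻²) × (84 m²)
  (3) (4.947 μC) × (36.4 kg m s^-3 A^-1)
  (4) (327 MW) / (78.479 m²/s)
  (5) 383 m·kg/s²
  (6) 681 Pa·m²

(4)

Expand each in SI base units:
  (1) J·m⁻¹ = N·m·m⁻¹ = kg·m·s⁻²
  (2) [kg·m⁻¹·s⁻²] · [m²] = kg·m·s⁻²
  (3) [s·A] · [kg·m·s⁻³·A⁻¹] = kg·m·s⁻²
  (4) [kg·m²·s⁻³] / [m²·s⁻¹] = kg·s⁻²
  (5) kg·m·s⁻²
  (6) Pa·m² = N·m⁻²·m² = kg·m·s⁻²
All reduce to kg·m·s⁻² except (4), which is kg·s⁻².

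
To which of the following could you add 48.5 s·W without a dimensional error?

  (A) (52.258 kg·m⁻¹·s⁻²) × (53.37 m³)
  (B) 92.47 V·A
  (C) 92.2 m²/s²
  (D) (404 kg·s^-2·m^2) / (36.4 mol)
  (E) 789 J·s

(A)

Reference: W·s = J·s⁻¹·s = kg·m²·s⁻².
Each option:
  (A) [kg·m⁻¹·s⁻²] · [m³] = kg·m²·s⁻²  ← same
  (B) V·A = J·C⁻¹·A = kg·m²·s⁻³
  (C) m²·s⁻²
  (D) [kg·m²·s⁻²] / [mol] = kg·m²·s⁻²·mol⁻¹
  (E) J·s = N·m·s = kg·m²·s⁻¹
Only (A) matches kg·m²·s⁻².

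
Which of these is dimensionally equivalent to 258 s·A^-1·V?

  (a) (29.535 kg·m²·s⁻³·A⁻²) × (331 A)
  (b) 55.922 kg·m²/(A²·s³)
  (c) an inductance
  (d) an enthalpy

Reference: V·s·A⁻¹ = J·C⁻¹·s·A⁻¹ = kg·m²·s⁻²·A⁻².
Each option:
  (a) [kg·m²·s⁻³·A⁻²] · [A] = kg·m²·s⁻³·A⁻¹
  (b) kg·m²·s⁻³·A⁻²
  (c) [inductance] = kg·m²·s⁻²·A⁻²  ← same
  (d) [enthalpy] = kg·m²·s⁻²
Only (c) matches kg·m²·s⁻²·A⁻².

(c)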